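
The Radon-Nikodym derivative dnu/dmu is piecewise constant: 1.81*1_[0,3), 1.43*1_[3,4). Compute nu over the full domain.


Integrate each piece of the Radon-Nikodym derivative:
Step 1: integral_0^3 1.81 dx = 1.81*(3-0) = 1.81*3 = 5.43
Step 2: integral_3^4 1.43 dx = 1.43*(4-3) = 1.43*1 = 1.43
Total: 5.43 + 1.43 = 6.86


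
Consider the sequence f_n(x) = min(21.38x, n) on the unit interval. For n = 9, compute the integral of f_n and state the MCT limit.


f(x) = 21.38x on [0,1]; f_n(x) = min(21.38x, n). At n = 9:
Step 1: f(x) reaches 9 at x = 9/21.38 = 0.420954
Step 2: integral(f_9) = integral(21.38x, 0, 0.420954) + integral(9, 0.420954, 1)
       = 21.38*0.420954^2/2 + 9*(1 - 0.420954)
       = 1.894294 + 5.211413
       = 7.105706
Step 3: As n -> infinity, f_n increases to f, so by MCT integral(f_n) -> integral(f) = 21.38/2 = 10.69.
Convergence: integral(f_9) = 7.105706 -> 10.69 as n -> infinity


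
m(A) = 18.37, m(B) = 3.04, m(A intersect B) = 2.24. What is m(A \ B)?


m(A \ B) = m(A) - m(A n B)
= 18.37 - 2.24
= 16.13


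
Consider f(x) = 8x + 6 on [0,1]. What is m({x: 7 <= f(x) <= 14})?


f^(-1)([7, 14]) = {x : 7 <= 8x + 6 <= 14}
Solving: (7 - 6)/8 <= x <= (14 - 6)/8
= [0.125, 1]
Intersecting with [0,1]: [0.125, 1]
Measure = 1 - 0.125 = 0.875


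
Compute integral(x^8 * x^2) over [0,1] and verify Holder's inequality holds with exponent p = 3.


Step 1: Exact integral of f*g = integral(x^10, 0, 1) = 1/11
     = 0.090909
Step 2: Holder bound with p=3, q=1.5:
  ||f||_p = (integral x^24 dx)^(1/3) = (1/25)^(1/3) = 0.341995
  ||g||_q = (integral x^3 dx)^(1/1.5) = (1/4)^(1/1.5) = 0.39685
Step 3: Holder bound = ||f||_p * ||g||_q = 0.341995 * 0.39685 = 0.135721
Verification: 0.090909 <= 0.135721 (Holder holds)


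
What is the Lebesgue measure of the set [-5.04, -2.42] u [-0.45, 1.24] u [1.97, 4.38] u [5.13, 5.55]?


For pairwise disjoint intervals, m(union) = sum of lengths.
= (-2.42 - -5.04) + (1.24 - -0.45) + (4.38 - 1.97) + (5.55 - 5.13)
= 2.62 + 1.69 + 2.41 + 0.42
= 7.14


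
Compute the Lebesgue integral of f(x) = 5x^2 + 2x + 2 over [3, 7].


The Lebesgue integral of a Riemann-integrable function agrees with the Riemann integral.
Antiderivative F(x) = (5/3)x^3 + (2/2)x^2 + 2x
F(7) = (5/3)*7^3 + (2/2)*7^2 + 2*7
     = (5/3)*343 + (2/2)*49 + 2*7
     = 571.666667 + 49 + 14
     = 634.666667
F(3) = 60
Integral = F(7) - F(3) = 634.666667 - 60 = 574.666667


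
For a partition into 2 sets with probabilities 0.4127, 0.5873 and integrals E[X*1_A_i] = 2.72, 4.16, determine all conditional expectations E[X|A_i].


For each cell A_i: E[X|A_i] = E[X*1_A_i] / P(A_i)
Step 1: E[X|A_1] = 2.72 / 0.4127 = 6.590744
Step 2: E[X|A_2] = 4.16 / 0.5873 = 7.083262
Verification: E[X] = sum E[X*1_A_i] = 2.72 + 4.16 = 6.88


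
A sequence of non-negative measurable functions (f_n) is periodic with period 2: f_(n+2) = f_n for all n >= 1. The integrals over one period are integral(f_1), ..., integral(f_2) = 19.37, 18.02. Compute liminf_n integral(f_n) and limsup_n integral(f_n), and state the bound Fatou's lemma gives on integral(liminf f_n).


The sequence (integral(f_n)) is periodic with period 2, repeating the values 19.37, 18.02 indefinitely.
Step 1: For a periodic sequence, every tail (a_m, a_(m+1), ...) contains all 2 period values infinitely often.
Step 2: Hence inf of every tail = min of the period values = min(19.37, 18.02) = 18.02.
        liminf_n integral(f_n) = sup over m of (inf of tail from m) = 18.02.
Step 3: Similarly sup of every tail = max of the period values = 19.37.
        limsup_n integral(f_n) = 19.37.
Step 4: Fatou's lemma: integral(liminf_n f_n) <= liminf_n integral(f_n) = 18.02.
        So the integral of the pointwise liminf is at most 18.02.


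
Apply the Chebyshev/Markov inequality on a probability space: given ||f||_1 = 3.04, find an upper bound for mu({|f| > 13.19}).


Chebyshev/Markov inequality: mu(|f| > eps) <= (||f||_p / eps)^p
Step 1: ||f||_1 / eps = 3.04 / 13.19 = 0.230478
Step 2: Raise to power p = 1:
  (0.230478)^1 = 0.230478
Step 3: Therefore mu(|f| > 13.19) <= 0.230478


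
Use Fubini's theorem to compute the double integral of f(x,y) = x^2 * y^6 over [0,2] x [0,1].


By Fubini's theorem, the double integral factors as a product of single integrals:
Step 1: integral_0^2 x^2 dx = [x^3/3] from 0 to 2
     = 2^3/3 = 2.666667
Step 2: integral_0^1 y^6 dy = [y^7/7] from 0 to 1
     = 1^7/7 = 0.142857
Step 3: Double integral = 2.666667 * 0.142857 = 0.380952


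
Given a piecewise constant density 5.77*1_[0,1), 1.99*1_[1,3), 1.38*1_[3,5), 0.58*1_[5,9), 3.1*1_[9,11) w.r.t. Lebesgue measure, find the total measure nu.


Integrate each piece of the Radon-Nikodym derivative:
Step 1: integral_0^1 5.77 dx = 5.77*(1-0) = 5.77*1 = 5.77
Step 2: integral_1^3 1.99 dx = 1.99*(3-1) = 1.99*2 = 3.98
Step 3: integral_3^5 1.38 dx = 1.38*(5-3) = 1.38*2 = 2.76
Step 4: integral_5^9 0.58 dx = 0.58*(9-5) = 0.58*4 = 2.32
Step 5: integral_9^11 3.1 dx = 3.1*(11-9) = 3.1*2 = 6.2
Total: 5.77 + 3.98 + 2.76 + 2.32 + 6.2 = 21.03


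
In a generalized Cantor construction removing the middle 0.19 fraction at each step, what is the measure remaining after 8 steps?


Step 1: At each step, fraction remaining = 1 - 0.19 = 0.81
Step 2: After 8 steps, measure = (0.81)^8
Result = 0.185302


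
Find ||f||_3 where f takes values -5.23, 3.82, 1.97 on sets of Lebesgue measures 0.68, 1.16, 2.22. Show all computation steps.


Step 1: Compute |f_i|^3 for each value:
  |-5.23|^3 = 143.055667
  |3.82|^3 = 55.742968
  |1.97|^3 = 7.645373
Step 2: Multiply by measures and sum:
  143.055667 * 0.68 = 97.277854
  55.742968 * 1.16 = 64.661843
  7.645373 * 2.22 = 16.972728
Sum = 97.277854 + 64.661843 + 16.972728 = 178.912425
Step 3: Take the p-th root:
||f||_3 = (178.912425)^(1/3) = 5.634822


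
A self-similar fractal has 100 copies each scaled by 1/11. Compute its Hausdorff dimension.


For a self-similar set with N copies scaled by 1/r:
dim_H = log(N)/log(r) = log(100)/log(11)
= 4.60517/2.397895
= 1.920505


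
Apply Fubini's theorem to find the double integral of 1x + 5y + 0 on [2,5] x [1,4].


By Fubini, integrate in x first, then y.
Step 1: Fix y, integrate over x in [2,5]:
  integral(1x + 5y + 0, x=2..5)
  = 1*(5^2 - 2^2)/2 + (5y + 0)*(5 - 2)
  = 10.5 + (5y + 0)*3
  = 10.5 + 15y + 0
  = 10.5 + 15y
Step 2: Integrate over y in [1,4]:
  integral(10.5 + 15y, y=1..4)
  = 10.5*3 + 15*(4^2 - 1^2)/2
  = 31.5 + 112.5
  = 144


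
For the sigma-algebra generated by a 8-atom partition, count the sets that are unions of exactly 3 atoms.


Each element of F is a union of some subset of the 8 atoms.
Elements that are unions of exactly 3 atoms correspond to 3-element subsets of the 8 atoms.
Count = C(8, 3) = 8! / (3! * 5!) = 56.


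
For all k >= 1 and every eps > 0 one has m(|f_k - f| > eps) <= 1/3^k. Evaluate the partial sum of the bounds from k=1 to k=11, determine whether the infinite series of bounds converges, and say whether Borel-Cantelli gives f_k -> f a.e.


Step 1: List the terms 1/3^k for k = 1 to 11:
  k=1: 0.333333
  k=2: 0.111111
  k=3: 0.037037
  k=4: 0.012346
  k=5: 0.004115
  k=6: 0.001372
  k=7: 4.572474e-04
  k=8: 1.524158e-04
  k=9: 5.080526e-05
  k=10: 1.693509e-05
  k=11: 5.645029e-06
Step 2: Partial sum = 0.333333 + 0.111111 + 0.037037 + 0.012346 + 0.004115 + 0.001372 + 4.572474e-04 + 1.524158e-04 + 5.080526e-05 + 1.693509e-05 + 5.645029e-06
     = 0.499997
Step 3: The full series sum_(k>=1) 1/3^k converges (geometric series with ratio 1/3 < 1; a constant multiple of a convergent series converges).
Step 4: Fix eps > 0. Since sum_k m(|f_k - f| > eps) < infinity, the Borel-Cantelli lemma gives
        m(limsup_k {|f_k - f| > eps}) = 0, i.e. for a.e. x, |f_k(x) - f(x)| <= eps for all large k.
        Applying this with eps = 1/j for j = 1, 2, ... and intersecting the countably many full-measure sets,
        for a.e. x we get limsup_k |f_k(x) - f(x)| <= 1/j for every j, hence f_k -> f almost everywhere.
Conclusion: series converges; Borel-Cantelli yields f_k -> f a.e.


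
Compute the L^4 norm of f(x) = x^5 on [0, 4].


Step 1: ||f||_4 = (integral_0^4 |x^5|^4 dx)^(1/4)
     = (integral_0^4 x^20 dx)^(1/4)
Step 2: integral_0^4 x^20 dx = [x^21/(21)] from 0 to 4 = 4^21/21
     = 4398046511104/21 = 2.094308e+11
Step 3: ||f||_4 = (2.094308e+11)^(1/4) = 676.488052


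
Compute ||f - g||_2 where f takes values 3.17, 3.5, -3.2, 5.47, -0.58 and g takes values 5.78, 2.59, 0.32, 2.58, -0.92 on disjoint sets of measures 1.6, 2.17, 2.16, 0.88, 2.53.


Step 1: Compute differences f_i - g_i:
  3.17 - 5.78 = -2.61
  3.5 - 2.59 = 0.91
  -3.2 - 0.32 = -3.52
  5.47 - 2.58 = 2.89
  -0.58 - -0.92 = 0.34
Step 2: Compute |diff|^2 * measure for each set:
  |-2.61|^2 * 1.6 = 6.8121 * 1.6 = 10.89936
  |0.91|^2 * 2.17 = 0.8281 * 2.17 = 1.796977
  |-3.52|^2 * 2.16 = 12.3904 * 2.16 = 26.763264
  |2.89|^2 * 0.88 = 8.3521 * 0.88 = 7.349848
  |0.34|^2 * 2.53 = 0.1156 * 2.53 = 0.292468
Step 3: Sum = 47.101917
Step 4: ||f-g||_2 = (47.101917)^(1/2) = 6.863084


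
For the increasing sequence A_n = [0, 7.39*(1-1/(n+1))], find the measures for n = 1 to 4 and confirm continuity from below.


By continuity of measure from below: if A_n increases to A, then m(A_n) -> m(A).
Here A = [0, 7.39], so m(A) = 7.39
Step 1: a_1 = 7.39*(1 - 1/2) = 3.695, m(A_1) = 3.695
Step 2: a_2 = 7.39*(1 - 1/3) = 4.9267, m(A_2) = 4.9267
Step 3: a_3 = 7.39*(1 - 1/4) = 5.5425, m(A_3) = 5.5425
Step 4: a_4 = 7.39*(1 - 1/5) = 5.912, m(A_4) = 5.912
Limit: m(A_n) -> m([0,7.39]) = 7.39


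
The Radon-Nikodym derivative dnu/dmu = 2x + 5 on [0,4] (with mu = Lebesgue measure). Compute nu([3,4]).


nu(A) = integral_A (dnu/dmu) dmu = integral_3^4 (2x + 5) dx
Step 1: Antiderivative F(x) = (2/2)x^2 + 5x
Step 2: F(4) = (2/2)*4^2 + 5*4 = 16 + 20 = 36
Step 3: F(3) = (2/2)*3^2 + 5*3 = 9 + 15 = 24
Step 4: nu([3,4]) = F(4) - F(3) = 36 - 24 = 12


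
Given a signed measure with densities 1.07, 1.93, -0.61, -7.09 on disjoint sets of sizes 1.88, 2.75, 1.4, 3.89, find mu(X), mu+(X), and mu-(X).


Step 1: Compute signed measure on each set:
  Set 1: 1.07 * 1.88 = 2.0116
  Set 2: 1.93 * 2.75 = 5.3075
  Set 3: -0.61 * 1.4 = -0.854
  Set 4: -7.09 * 3.89 = -27.5801
Step 2: Total signed measure = (2.0116) + (5.3075) + (-0.854) + (-27.5801)
     = -21.115
Step 3: Positive part mu+(X) = sum of positive contributions = 7.3191
Step 4: Negative part mu-(X) = |sum of negative contributions| = 28.4341


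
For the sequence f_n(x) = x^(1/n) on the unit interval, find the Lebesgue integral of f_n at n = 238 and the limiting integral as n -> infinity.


At n = 238: f_238(x) = x^(1/238).
Step 1: integral(x^(1/238), 0, 1) = [x^(1/238+1) / (1/238+1)] from 0 to 1
     = 1 / (1/238 + 1) = 1 / ((238+1)/238) = 238/(238+1)
     = 238/239 = 0.995816
Step 2: As n -> infinity, f_n(x) = x^(1/n) -> 1 for x in (0,1], and f_n is increasing in n.
By MCT, lim_n integral(f_n) = integral(lim_n f_n) = integral(1, 0, 1) = 1.
Step 3: Verify convergence: 238/239 = 0.995816 -> 1


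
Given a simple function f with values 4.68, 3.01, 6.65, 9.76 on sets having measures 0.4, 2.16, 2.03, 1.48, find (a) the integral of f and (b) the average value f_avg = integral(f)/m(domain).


Step 1: Integral = sum(value_i * measure_i)
= 4.68*0.4 + 3.01*2.16 + 6.65*2.03 + 9.76*1.48
= 1.872 + 6.5016 + 13.4995 + 14.4448
= 36.3179
Step 2: Total measure of domain = 0.4 + 2.16 + 2.03 + 1.48 = 6.07
Step 3: Average value = 36.3179 / 6.07 = 5.98318


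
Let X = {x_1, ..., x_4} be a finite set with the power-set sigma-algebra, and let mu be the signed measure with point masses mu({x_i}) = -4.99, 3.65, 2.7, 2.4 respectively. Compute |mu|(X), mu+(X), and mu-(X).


Step 1: Every measurable set is a union of atoms (the cells / points), so a Hahn decomposition is
  obtained by grouping atoms by sign: P = union of atoms with mu > 0, N = union of the remaining atoms.
  Atoms in P (indices): 2, 3, 4;  atoms in N (indices): 1
  Positive values: 3.65, 2.7, 2.4
  Negative values: -4.99
Step 2: mu+(X) = mu(P) = sum of positive atom values = 8.75
Step 3: mu-(X) = -mu(N) = sum of |negative atom values| = 4.99
Step 4: |mu|(X) = mu+(X) + mu-(X) = 8.75 + 4.99 = 13.74


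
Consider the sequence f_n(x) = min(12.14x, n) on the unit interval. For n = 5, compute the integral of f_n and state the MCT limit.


f(x) = 12.14x on [0,1]; f_n(x) = min(12.14x, n). At n = 5:
Step 1: f(x) reaches 5 at x = 5/12.14 = 0.411862
Step 2: integral(f_5) = integral(12.14x, 0, 0.411862) + integral(5, 0.411862, 1)
       = 12.14*0.411862^2/2 + 5*(1 - 0.411862)
       = 1.029654 + 2.940692
       = 3.970346
Step 3: As n -> infinity, f_n increases to f, so by MCT integral(f_n) -> integral(f) = 12.14/2 = 6.07.
Convergence: integral(f_5) = 3.970346 -> 6.07 as n -> infinity


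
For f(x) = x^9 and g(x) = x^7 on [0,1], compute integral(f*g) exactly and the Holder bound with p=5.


Step 1: Exact integral of f*g = integral(x^16, 0, 1) = 1/17
     = 0.058824
Step 2: Holder bound with p=5, q=1.25:
  ||f||_p = (integral x^45 dx)^(1/5) = (1/46)^(1/5) = 0.464995
  ||g||_q = (integral x^8.75 dx)^(1/1.25) = (1/9.75)^(1/1.25) = 0.161732
Step 3: Holder bound = ||f||_p * ||g||_q = 0.464995 * 0.161732 = 0.075205
Verification: 0.058824 <= 0.075205 (Holder holds)


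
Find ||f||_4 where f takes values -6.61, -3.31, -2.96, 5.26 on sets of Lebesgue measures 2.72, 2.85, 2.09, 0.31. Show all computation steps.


Step 1: Compute |f_i|^4 for each value:
  |-6.61|^4 = 1908.999602
  |-3.31|^4 = 120.036127
  |-2.96|^4 = 76.765635
  |5.26|^4 = 765.49609
Step 2: Multiply by measures and sum:
  1908.999602 * 2.72 = 5192.478919
  120.036127 * 2.85 = 342.102963
  76.765635 * 2.09 = 160.440176
  765.49609 * 0.31 = 237.303788
Sum = 5192.478919 + 342.102963 + 160.440176 + 237.303788 = 5932.325845
Step 3: Take the p-th root:
||f||_4 = (5932.325845)^(1/4) = 8.776195


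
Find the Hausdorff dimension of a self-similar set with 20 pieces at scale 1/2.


For a self-similar set with N copies scaled by 1/r:
dim_H = log(N)/log(r) = log(20)/log(2)
= 2.995732/0.693147
= 4.321928


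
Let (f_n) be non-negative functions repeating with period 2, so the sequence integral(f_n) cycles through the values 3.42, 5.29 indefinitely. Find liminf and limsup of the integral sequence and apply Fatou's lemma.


The sequence (integral(f_n)) is periodic with period 2, repeating the values 3.42, 5.29 indefinitely.
Step 1: For a periodic sequence, every tail (a_m, a_(m+1), ...) contains all 2 period values infinitely often.
Step 2: Hence inf of every tail = min of the period values = min(3.42, 5.29) = 3.42.
        liminf_n integral(f_n) = sup over m of (inf of tail from m) = 3.42.
Step 3: Similarly sup of every tail = max of the period values = 5.29.
        limsup_n integral(f_n) = 5.29.
Step 4: Fatou's lemma: integral(liminf_n f_n) <= liminf_n integral(f_n) = 3.42.
        So the integral of the pointwise liminf is at most 3.42.


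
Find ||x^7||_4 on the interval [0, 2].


Step 1: ||f||_4 = (integral_0^2 |x^7|^4 dx)^(1/4)
     = (integral_0^2 x^28 dx)^(1/4)
Step 2: integral_0^2 x^28 dx = [x^29/(29)] from 0 to 2 = 2^29/29
     = 536870912/29 = 1.851279e+07
Step 3: ||f||_4 = (1.851279e+07)^(1/4) = 65.594582


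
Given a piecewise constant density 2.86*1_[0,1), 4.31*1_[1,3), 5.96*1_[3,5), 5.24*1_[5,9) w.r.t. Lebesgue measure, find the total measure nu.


Integrate each piece of the Radon-Nikodym derivative:
Step 1: integral_0^1 2.86 dx = 2.86*(1-0) = 2.86*1 = 2.86
Step 2: integral_1^3 4.31 dx = 4.31*(3-1) = 4.31*2 = 8.62
Step 3: integral_3^5 5.96 dx = 5.96*(5-3) = 5.96*2 = 11.92
Step 4: integral_5^9 5.24 dx = 5.24*(9-5) = 5.24*4 = 20.96
Total: 2.86 + 8.62 + 11.92 + 20.96 = 44.36


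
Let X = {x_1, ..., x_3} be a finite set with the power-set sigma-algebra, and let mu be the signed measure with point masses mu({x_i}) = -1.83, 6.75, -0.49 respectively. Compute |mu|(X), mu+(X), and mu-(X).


Step 1: Every measurable set is a union of atoms (the cells / points), so a Hahn decomposition is
  obtained by grouping atoms by sign: P = union of atoms with mu > 0, N = union of the remaining atoms.
  Atoms in P (indices): 2;  atoms in N (indices): 1, 3
  Positive values: 6.75
  Negative values: -1.83, -0.49
Step 2: mu+(X) = mu(P) = sum of positive atom values = 6.75
Step 3: mu-(X) = -mu(N) = sum of |negative atom values| = 2.32
Step 4: |mu|(X) = mu+(X) + mu-(X) = 6.75 + 2.32 = 9.07


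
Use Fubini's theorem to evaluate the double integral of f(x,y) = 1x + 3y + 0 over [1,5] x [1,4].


By Fubini, integrate in x first, then y.
Step 1: Fix y, integrate over x in [1,5]:
  integral(1x + 3y + 0, x=1..5)
  = 1*(5^2 - 1^2)/2 + (3y + 0)*(5 - 1)
  = 12 + (3y + 0)*4
  = 12 + 12y + 0
  = 12 + 12y
Step 2: Integrate over y in [1,4]:
  integral(12 + 12y, y=1..4)
  = 12*3 + 12*(4^2 - 1^2)/2
  = 36 + 90
  = 126


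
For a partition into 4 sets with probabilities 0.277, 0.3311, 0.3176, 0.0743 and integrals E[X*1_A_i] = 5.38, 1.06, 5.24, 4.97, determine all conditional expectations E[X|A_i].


For each cell A_i: E[X|A_i] = E[X*1_A_i] / P(A_i)
Step 1: E[X|A_1] = 5.38 / 0.277 = 19.422383
Step 2: E[X|A_2] = 1.06 / 0.3311 = 3.20145
Step 3: E[X|A_3] = 5.24 / 0.3176 = 16.498741
Step 4: E[X|A_4] = 4.97 / 0.0743 = 66.890983
Verification: E[X] = sum E[X*1_A_i] = 5.38 + 1.06 + 5.24 + 4.97 = 16.65


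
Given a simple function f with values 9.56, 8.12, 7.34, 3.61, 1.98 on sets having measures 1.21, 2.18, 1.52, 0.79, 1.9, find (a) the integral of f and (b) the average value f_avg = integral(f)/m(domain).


Step 1: Integral = sum(value_i * measure_i)
= 9.56*1.21 + 8.12*2.18 + 7.34*1.52 + 3.61*0.79 + 1.98*1.9
= 11.5676 + 17.7016 + 11.1568 + 2.8519 + 3.762
= 47.0399
Step 2: Total measure of domain = 1.21 + 2.18 + 1.52 + 0.79 + 1.9 = 7.6
Step 3: Average value = 47.0399 / 7.6 = 6.189461


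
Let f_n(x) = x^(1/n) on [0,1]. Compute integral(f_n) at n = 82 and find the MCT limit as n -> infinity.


At n = 82: f_82(x) = x^(1/82).
Step 1: integral(x^(1/82), 0, 1) = [x^(1/82+1) / (1/82+1)] from 0 to 1
     = 1 / (1/82 + 1) = 1 / ((82+1)/82) = 82/(82+1)
     = 82/83 = 0.987952
Step 2: As n -> infinity, f_n(x) = x^(1/n) -> 1 for x in (0,1], and f_n is increasing in n.
By MCT, lim_n integral(f_n) = integral(lim_n f_n) = integral(1, 0, 1) = 1.
Step 3: Verify convergence: 82/83 = 0.987952 -> 1


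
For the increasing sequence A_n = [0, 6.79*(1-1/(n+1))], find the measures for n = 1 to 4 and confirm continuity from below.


By continuity of measure from below: if A_n increases to A, then m(A_n) -> m(A).
Here A = [0, 6.79], so m(A) = 6.79
Step 1: a_1 = 6.79*(1 - 1/2) = 3.395, m(A_1) = 3.395
Step 2: a_2 = 6.79*(1 - 1/3) = 4.5267, m(A_2) = 4.5267
Step 3: a_3 = 6.79*(1 - 1/4) = 5.0925, m(A_3) = 5.0925
Step 4: a_4 = 6.79*(1 - 1/5) = 5.432, m(A_4) = 5.432
Limit: m(A_n) -> m([0,6.79]) = 6.79


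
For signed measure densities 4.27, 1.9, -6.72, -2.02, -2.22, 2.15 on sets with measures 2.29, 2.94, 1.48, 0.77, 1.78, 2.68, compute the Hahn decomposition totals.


Step 1: Compute signed measure on each set:
  Set 1: 4.27 * 2.29 = 9.7783
  Set 2: 1.9 * 2.94 = 5.586
  Set 3: -6.72 * 1.48 = -9.9456
  Set 4: -2.02 * 0.77 = -1.5554
  Set 5: -2.22 * 1.78 = -3.9516
  Set 6: 2.15 * 2.68 = 5.762
Step 2: Total signed measure = (9.7783) + (5.586) + (-9.9456) + (-1.5554) + (-3.9516) + (5.762)
     = 5.6737
Step 3: Positive part mu+(X) = sum of positive contributions = 21.1263
Step 4: Negative part mu-(X) = |sum of negative contributions| = 15.4526


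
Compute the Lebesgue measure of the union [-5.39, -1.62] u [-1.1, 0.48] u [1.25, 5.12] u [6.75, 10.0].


For pairwise disjoint intervals, m(union) = sum of lengths.
= (-1.62 - -5.39) + (0.48 - -1.1) + (5.12 - 1.25) + (10.0 - 6.75)
= 3.77 + 1.58 + 3.87 + 3.25
= 12.47


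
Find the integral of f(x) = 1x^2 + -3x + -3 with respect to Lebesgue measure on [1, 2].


The Lebesgue integral of a Riemann-integrable function agrees with the Riemann integral.
Antiderivative F(x) = (1/3)x^3 + (-3/2)x^2 + -3x
F(2) = (1/3)*2^3 + (-3/2)*2^2 + -3*2
     = (1/3)*8 + (-3/2)*4 + -3*2
     = 2.666667 + -6 + -6
     = -9.333333
F(1) = -4.166667
Integral = F(2) - F(1) = -9.333333 - -4.166667 = -5.166667


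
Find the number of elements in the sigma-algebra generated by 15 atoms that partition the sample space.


Each element of the sigma-algebra is a union of some subset of the 15 atoms.
The number of such subsets is 2^15 = 32768.


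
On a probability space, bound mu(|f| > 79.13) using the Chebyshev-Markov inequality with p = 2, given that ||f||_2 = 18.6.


Chebyshev/Markov inequality: mu(|f| > eps) <= (||f||_p / eps)^p
Step 1: ||f||_2 / eps = 18.6 / 79.13 = 0.235056
Step 2: Raise to power p = 2:
  (0.235056)^2 = 0.055251
Step 3: Therefore mu(|f| > 79.13) <= 0.055251


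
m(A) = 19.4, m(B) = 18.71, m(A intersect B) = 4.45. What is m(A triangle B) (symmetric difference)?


m(A Delta B) = m(A) + m(B) - 2*m(A n B)
= 19.4 + 18.71 - 2*4.45
= 19.4 + 18.71 - 8.9
= 29.21


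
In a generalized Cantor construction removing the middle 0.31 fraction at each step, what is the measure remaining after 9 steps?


Step 1: At each step, fraction remaining = 1 - 0.31 = 0.69
Step 2: After 9 steps, measure = (0.69)^9
Result = 0.035452


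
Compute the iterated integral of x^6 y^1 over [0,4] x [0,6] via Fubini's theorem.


By Fubini's theorem, the double integral factors as a product of single integrals:
Step 1: integral_0^4 x^6 dx = [x^7/7] from 0 to 4
     = 4^7/7 = 2340.571429
Step 2: integral_0^6 y^1 dy = [y^2/2] from 0 to 6
     = 6^2/2 = 18
Step 3: Double integral = 2340.571429 * 18 = 42130.285714


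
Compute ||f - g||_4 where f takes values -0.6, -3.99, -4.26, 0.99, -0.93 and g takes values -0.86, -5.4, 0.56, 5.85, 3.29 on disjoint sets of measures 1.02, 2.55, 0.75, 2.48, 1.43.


Step 1: Compute differences f_i - g_i:
  -0.6 - -0.86 = 0.26
  -3.99 - -5.4 = 1.41
  -4.26 - 0.56 = -4.82
  0.99 - 5.85 = -4.86
  -0.93 - 3.29 = -4.22
Step 2: Compute |diff|^4 * measure for each set:
  |0.26|^4 * 1.02 = 0.00457 * 1.02 = 0.004661
  |1.41|^4 * 2.55 = 3.952542 * 2.55 = 10.078981
  |-4.82|^4 * 0.75 = 539.74441 * 0.75 = 404.808307
  |-4.86|^4 * 2.48 = 557.885504 * 2.48 = 1383.55605
  |-4.22|^4 * 1.43 = 317.139111 * 1.43 = 453.508928
Step 3: Sum = 2251.956928
Step 4: ||f-g||_4 = (2251.956928)^(1/4) = 6.888744


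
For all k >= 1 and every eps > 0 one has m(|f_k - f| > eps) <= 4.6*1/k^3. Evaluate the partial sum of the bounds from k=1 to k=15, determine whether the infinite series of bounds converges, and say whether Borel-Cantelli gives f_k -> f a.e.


Step 1: List the terms 4.6*1/k^3 for k = 1 to 15:
  k=1: 4.6
  k=2: 0.575
  k=3: 0.17037
  k=4: 0.071875
  k=5: 0.0368
  k=6: 0.021296
  k=7: 0.013411
  k=8: 0.008984
  k=9: 0.00631
  k=10: 0.0046
  k=11: 0.003456
  k=12: 0.002662
  k=13: 0.002094
  k=14: 0.001676
  k=15: 0.001363
Step 2: Partial sum = 4.6 + 0.575 + 0.17037 + 0.071875 + 0.0368 + 0.021296 + 0.013411 + 0.008984 + 0.00631 + 0.0046 + 0.003456 + 0.002662 + 0.002094 + 0.001676 + 0.001363
     = 5.519898
Step 3: The full series sum_(k>=1) 4.6*1/k^3 converges (p-series with p = 3 > 1; a constant multiple of a convergent series converges).
Step 4: Fix eps > 0. Since sum_k m(|f_k - f| > eps) < infinity, the Borel-Cantelli lemma gives
        m(limsup_k {|f_k - f| > eps}) = 0, i.e. for a.e. x, |f_k(x) - f(x)| <= eps for all large k.
        Applying this with eps = 1/j for j = 1, 2, ... and intersecting the countably many full-measure sets,
        for a.e. x we get limsup_k |f_k(x) - f(x)| <= 1/j for every j, hence f_k -> f almost everywhere.
Conclusion: series converges; Borel-Cantelli yields f_k -> f a.e.


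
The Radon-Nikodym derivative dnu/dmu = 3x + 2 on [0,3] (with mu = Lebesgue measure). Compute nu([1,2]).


nu(A) = integral_A (dnu/dmu) dmu = integral_1^2 (3x + 2) dx
Step 1: Antiderivative F(x) = (3/2)x^2 + 2x
Step 2: F(2) = (3/2)*2^2 + 2*2 = 6 + 4 = 10
Step 3: F(1) = (3/2)*1^2 + 2*1 = 1.5 + 2 = 3.5
Step 4: nu([1,2]) = F(2) - F(1) = 10 - 3.5 = 6.5


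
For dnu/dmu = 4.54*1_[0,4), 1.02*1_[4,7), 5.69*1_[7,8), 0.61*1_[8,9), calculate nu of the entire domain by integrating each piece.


Integrate each piece of the Radon-Nikodym derivative:
Step 1: integral_0^4 4.54 dx = 4.54*(4-0) = 4.54*4 = 18.16
Step 2: integral_4^7 1.02 dx = 1.02*(7-4) = 1.02*3 = 3.06
Step 3: integral_7^8 5.69 dx = 5.69*(8-7) = 5.69*1 = 5.69
Step 4: integral_8^9 0.61 dx = 0.61*(9-8) = 0.61*1 = 0.61
Total: 18.16 + 3.06 + 5.69 + 0.61 = 27.52


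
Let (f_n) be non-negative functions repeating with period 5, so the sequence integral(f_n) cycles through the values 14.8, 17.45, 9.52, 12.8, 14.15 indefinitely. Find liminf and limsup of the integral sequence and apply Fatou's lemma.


The sequence (integral(f_n)) is periodic with period 5, repeating the values 14.8, 17.45, 9.52, 12.8, 14.15 indefinitely.
Step 1: For a periodic sequence, every tail (a_m, a_(m+1), ...) contains all 5 period values infinitely often.
Step 2: Hence inf of every tail = min of the period values = min(14.8, 17.45, 9.52, 12.8, 14.15) = 9.52.
        liminf_n integral(f_n) = sup over m of (inf of tail from m) = 9.52.
Step 3: Similarly sup of every tail = max of the period values = 17.45.
        limsup_n integral(f_n) = 17.45.
Step 4: Fatou's lemma: integral(liminf_n f_n) <= liminf_n integral(f_n) = 9.52.
        So the integral of the pointwise liminf is at most 9.52.


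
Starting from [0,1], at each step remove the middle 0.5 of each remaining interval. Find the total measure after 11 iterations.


Step 1: At each step, fraction remaining = 1 - 0.5 = 0.5
Step 2: After 11 steps, measure = (0.5)^11
Result = 4.882812e-04


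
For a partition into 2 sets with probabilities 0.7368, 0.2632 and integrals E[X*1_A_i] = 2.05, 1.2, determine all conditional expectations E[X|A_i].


For each cell A_i: E[X|A_i] = E[X*1_A_i] / P(A_i)
Step 1: E[X|A_1] = 2.05 / 0.7368 = 2.782302
Step 2: E[X|A_2] = 1.2 / 0.2632 = 4.559271
Verification: E[X] = sum E[X*1_A_i] = 2.05 + 1.2 = 3.25


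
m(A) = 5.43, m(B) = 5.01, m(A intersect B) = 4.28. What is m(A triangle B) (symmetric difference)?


m(A Delta B) = m(A) + m(B) - 2*m(A n B)
= 5.43 + 5.01 - 2*4.28
= 5.43 + 5.01 - 8.56
= 1.88


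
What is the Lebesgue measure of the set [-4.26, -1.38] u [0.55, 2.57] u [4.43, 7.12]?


For pairwise disjoint intervals, m(union) = sum of lengths.
= (-1.38 - -4.26) + (2.57 - 0.55) + (7.12 - 4.43)
= 2.88 + 2.02 + 2.69
= 7.59


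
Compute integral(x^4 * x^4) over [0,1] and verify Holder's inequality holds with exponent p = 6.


Step 1: Exact integral of f*g = integral(x^8, 0, 1) = 1/9
     = 0.111111
Step 2: Holder bound with p=6, q=1.2:
  ||f||_p = (integral x^24 dx)^(1/6) = (1/25)^(1/6) = 0.584804
  ||g||_q = (integral x^4.8 dx)^(1/1.2) = (1/5.8)^(1/1.2) = 0.231105
Step 3: Holder bound = ||f||_p * ||g||_q = 0.584804 * 0.231105 = 0.135151
Verification: 0.111111 <= 0.135151 (Holder holds)


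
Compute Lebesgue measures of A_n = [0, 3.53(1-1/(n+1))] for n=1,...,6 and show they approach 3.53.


By continuity of measure from below: if A_n increases to A, then m(A_n) -> m(A).
Here A = [0, 3.53], so m(A) = 3.53
Step 1: a_1 = 3.53*(1 - 1/2) = 1.765, m(A_1) = 1.765
Step 2: a_2 = 3.53*(1 - 1/3) = 2.3533, m(A_2) = 2.3533
Step 3: a_3 = 3.53*(1 - 1/4) = 2.6475, m(A_3) = 2.6475
Step 4: a_4 = 3.53*(1 - 1/5) = 2.824, m(A_4) = 2.824
Step 5: a_5 = 3.53*(1 - 1/6) = 2.9417, m(A_5) = 2.9417
Step 6: a_6 = 3.53*(1 - 1/7) = 3.0257, m(A_6) = 3.0257
Limit: m(A_n) -> m([0,3.53]) = 3.53


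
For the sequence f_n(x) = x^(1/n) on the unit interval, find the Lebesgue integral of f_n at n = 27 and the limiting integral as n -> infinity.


At n = 27: f_27(x) = x^(1/27).
Step 1: integral(x^(1/27), 0, 1) = [x^(1/27+1) / (1/27+1)] from 0 to 1
     = 1 / (1/27 + 1) = 1 / ((27+1)/27) = 27/(27+1)
     = 27/28 = 0.964286
Step 2: As n -> infinity, f_n(x) = x^(1/n) -> 1 for x in (0,1], and f_n is increasing in n.
By MCT, lim_n integral(f_n) = integral(lim_n f_n) = integral(1, 0, 1) = 1.
Step 3: Verify convergence: 27/28 = 0.964286 -> 1


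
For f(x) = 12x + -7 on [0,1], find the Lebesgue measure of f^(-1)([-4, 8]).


f^(-1)([-4, 8]) = {x : -4 <= 12x + -7 <= 8}
Solving: (-4 - -7)/12 <= x <= (8 - -7)/12
= [0.25, 1.25]
Intersecting with [0,1]: [0.25, 1]
Measure = 1 - 0.25 = 0.75


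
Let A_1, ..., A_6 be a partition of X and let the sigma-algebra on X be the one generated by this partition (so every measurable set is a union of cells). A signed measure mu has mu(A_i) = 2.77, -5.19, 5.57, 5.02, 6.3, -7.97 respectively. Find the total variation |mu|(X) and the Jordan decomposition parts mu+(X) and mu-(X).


Step 1: Every measurable set is a union of atoms (the cells / points), so a Hahn decomposition is
  obtained by grouping atoms by sign: P = union of atoms with mu > 0, N = union of the remaining atoms.
  Atoms in P (indices): 1, 3, 4, 5;  atoms in N (indices): 2, 6
  Positive values: 2.77, 5.57, 5.02, 6.3
  Negative values: -5.19, -7.97
Step 2: mu+(X) = mu(P) = sum of positive atom values = 19.66
Step 3: mu-(X) = -mu(N) = sum of |negative atom values| = 13.16
Step 4: |mu|(X) = mu+(X) + mu-(X) = 19.66 + 13.16 = 32.82


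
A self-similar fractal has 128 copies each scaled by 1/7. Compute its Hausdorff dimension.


For a self-similar set with N copies scaled by 1/r:
dim_H = log(N)/log(r) = log(128)/log(7)
= 4.85203/1.94591
= 2.49345


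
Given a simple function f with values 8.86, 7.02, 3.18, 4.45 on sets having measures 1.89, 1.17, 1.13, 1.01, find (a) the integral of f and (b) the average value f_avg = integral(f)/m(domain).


Step 1: Integral = sum(value_i * measure_i)
= 8.86*1.89 + 7.02*1.17 + 3.18*1.13 + 4.45*1.01
= 16.7454 + 8.2134 + 3.5934 + 4.4945
= 33.0467
Step 2: Total measure of domain = 1.89 + 1.17 + 1.13 + 1.01 = 5.2
Step 3: Average value = 33.0467 / 5.2 = 6.355135


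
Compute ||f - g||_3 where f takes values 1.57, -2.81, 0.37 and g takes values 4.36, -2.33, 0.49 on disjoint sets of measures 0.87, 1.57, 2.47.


Step 1: Compute differences f_i - g_i:
  1.57 - 4.36 = -2.79
  -2.81 - -2.33 = -0.48
  0.37 - 0.49 = -0.12
Step 2: Compute |diff|^3 * measure for each set:
  |-2.79|^3 * 0.87 = 21.717639 * 0.87 = 18.894346
  |-0.48|^3 * 1.57 = 0.110592 * 1.57 = 0.173629
  |-0.12|^3 * 2.47 = 0.001728 * 2.47 = 0.004268
Step 3: Sum = 19.072244
Step 4: ||f-g||_3 = (19.072244)^(1/3) = 2.671779


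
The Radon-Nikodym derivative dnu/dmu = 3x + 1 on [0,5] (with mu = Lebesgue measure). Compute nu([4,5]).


nu(A) = integral_A (dnu/dmu) dmu = integral_4^5 (3x + 1) dx
Step 1: Antiderivative F(x) = (3/2)x^2 + 1x
Step 2: F(5) = (3/2)*5^2 + 1*5 = 37.5 + 5 = 42.5
Step 3: F(4) = (3/2)*4^2 + 1*4 = 24 + 4 = 28
Step 4: nu([4,5]) = F(5) - F(4) = 42.5 - 28 = 14.5


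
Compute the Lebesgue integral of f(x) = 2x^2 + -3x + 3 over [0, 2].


The Lebesgue integral of a Riemann-integrable function agrees with the Riemann integral.
Antiderivative F(x) = (2/3)x^3 + (-3/2)x^2 + 3x
F(2) = (2/3)*2^3 + (-3/2)*2^2 + 3*2
     = (2/3)*8 + (-3/2)*4 + 3*2
     = 5.333333 + -6 + 6
     = 5.333333
F(0) = 0.0
Integral = F(2) - F(0) = 5.333333 - 0.0 = 5.333333


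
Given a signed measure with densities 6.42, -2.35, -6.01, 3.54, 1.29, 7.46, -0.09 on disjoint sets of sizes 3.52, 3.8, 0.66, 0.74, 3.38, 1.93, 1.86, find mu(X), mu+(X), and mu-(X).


Step 1: Compute signed measure on each set:
  Set 1: 6.42 * 3.52 = 22.5984
  Set 2: -2.35 * 3.8 = -8.93
  Set 3: -6.01 * 0.66 = -3.9666
  Set 4: 3.54 * 0.74 = 2.6196
  Set 5: 1.29 * 3.38 = 4.3602
  Set 6: 7.46 * 1.93 = 14.3978
  Set 7: -0.09 * 1.86 = -0.1674
Step 2: Total signed measure = (22.5984) + (-8.93) + (-3.9666) + (2.6196) + (4.3602) + (14.3978) + (-0.1674)
     = 30.912
Step 3: Positive part mu+(X) = sum of positive contributions = 43.976
Step 4: Negative part mu-(X) = |sum of negative contributions| = 13.064


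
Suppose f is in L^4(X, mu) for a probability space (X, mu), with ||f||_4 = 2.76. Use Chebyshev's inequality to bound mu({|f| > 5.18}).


Chebyshev/Markov inequality: mu(|f| > eps) <= (||f||_p / eps)^p
Step 1: ||f||_4 / eps = 2.76 / 5.18 = 0.532819
Step 2: Raise to power p = 4:
  (0.532819)^4 = 0.080597
Step 3: Therefore mu(|f| > 5.18) <= 0.080597


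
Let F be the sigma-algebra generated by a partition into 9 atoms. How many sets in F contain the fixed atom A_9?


Each element of F is a union of some subset S of the 9 atoms.
The element contains A_9 iff A_9 is in S.
So we count subsets S of {A_1,...,A_9} with A_9 in S: choose freely among the other 8 atoms.
Count = 2^(9-1) = 2^8 = 256.


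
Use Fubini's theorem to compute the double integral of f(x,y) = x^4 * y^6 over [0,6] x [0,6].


By Fubini's theorem, the double integral factors as a product of single integrals:
Step 1: integral_0^6 x^4 dx = [x^5/5] from 0 to 6
     = 6^5/5 = 1555.2
Step 2: integral_0^6 y^6 dy = [y^7/7] from 0 to 6
     = 6^7/7 = 39990.857143
Step 3: Double integral = 1555.2 * 39990.857143 = 6.219378e+07


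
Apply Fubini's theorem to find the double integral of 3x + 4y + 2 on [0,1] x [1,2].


By Fubini, integrate in x first, then y.
Step 1: Fix y, integrate over x in [0,1]:
  integral(3x + 4y + 2, x=0..1)
  = 3*(1^2 - 0^2)/2 + (4y + 2)*(1 - 0)
  = 1.5 + (4y + 2)*1
  = 1.5 + 4y + 2
  = 3.5 + 4y
Step 2: Integrate over y in [1,2]:
  integral(3.5 + 4y, y=1..2)
  = 3.5*1 + 4*(2^2 - 1^2)/2
  = 3.5 + 6
  = 9.5


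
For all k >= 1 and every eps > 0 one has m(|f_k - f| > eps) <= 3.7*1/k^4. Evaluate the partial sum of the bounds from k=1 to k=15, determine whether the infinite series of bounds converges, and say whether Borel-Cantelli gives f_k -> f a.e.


Step 1: List the terms 3.7*1/k^4 for k = 1 to 15:
  k=1: 3.7
  k=2: 0.23125
  k=3: 0.045679
  k=4: 0.014453
  k=5: 0.00592
  k=6: 0.002855
  k=7: 0.001541
  k=8: 9.033203e-04
  k=9: 5.639384e-04
  k=10: 3.700000e-04
  k=11: 2.527150e-04
  k=12: 1.784336e-04
  k=13: 1.295473e-04
  k=14: 9.631404e-05
  k=15: 7.308642e-05
Step 2: Partial sum = 3.7 + 0.23125 + 0.045679 + 0.014453 + 0.00592 + 0.002855 + 0.001541 + 9.033203e-04 + 5.639384e-04 + 3.700000e-04 + 2.527150e-04 + 1.784336e-04 + 1.295473e-04 + 9.631404e-05 + 7.308642e-05
     = 4.004265
Step 3: The full series sum_(k>=1) 3.7*1/k^4 converges (p-series with p = 4 > 1; a constant multiple of a convergent series converges).
Step 4: Fix eps > 0. Since sum_k m(|f_k - f| > eps) < infinity, the Borel-Cantelli lemma gives
        m(limsup_k {|f_k - f| > eps}) = 0, i.e. for a.e. x, |f_k(x) - f(x)| <= eps for all large k.
        Applying this with eps = 1/j for j = 1, 2, ... and intersecting the countably many full-measure sets,
        for a.e. x we get limsup_k |f_k(x) - f(x)| <= 1/j for every j, hence f_k -> f almost everywhere.
Conclusion: series converges; Borel-Cantelli yields f_k -> f a.e.


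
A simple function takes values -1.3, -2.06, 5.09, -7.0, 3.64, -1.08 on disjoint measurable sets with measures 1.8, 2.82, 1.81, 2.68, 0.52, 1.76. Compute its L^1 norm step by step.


Step 1: Compute |f_i|^1 for each value:
  |-1.3|^1 = 1.3
  |-2.06|^1 = 2.06
  |5.09|^1 = 5.09
  |-7.0|^1 = 7
  |3.64|^1 = 3.64
  |-1.08|^1 = 1.08
Step 2: Multiply by measures and sum:
  1.3 * 1.8 = 2.34
  2.06 * 2.82 = 5.8092
  5.09 * 1.81 = 9.2129
  7 * 2.68 = 18.76
  3.64 * 0.52 = 1.8928
  1.08 * 1.76 = 1.9008
Sum = 2.34 + 5.8092 + 9.2129 + 18.76 + 1.8928 + 1.9008 = 39.9157
Step 3: Take the p-th root:
||f||_1 = (39.9157)^(1/1) = 39.9157


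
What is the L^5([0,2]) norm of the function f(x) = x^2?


Step 1: ||f||_5 = (integral_0^2 |x^2|^5 dx)^(1/5)
     = (integral_0^2 x^10 dx)^(1/5)
Step 2: integral_0^2 x^10 dx = [x^11/(11)] from 0 to 2 = 2^11/11
     = 2048/11 = 186.181818
Step 3: ||f||_5 = (186.181818)^(1/5) = 2.844379


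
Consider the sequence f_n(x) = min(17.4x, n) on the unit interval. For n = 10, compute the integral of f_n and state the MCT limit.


f(x) = 17.4x on [0,1]; f_n(x) = min(17.4x, n). At n = 10:
Step 1: f(x) reaches 10 at x = 10/17.4 = 0.574713
Step 2: integral(f_10) = integral(17.4x, 0, 0.574713) + integral(10, 0.574713, 1)
       = 17.4*0.574713^2/2 + 10*(1 - 0.574713)
       = 2.873563 + 4.252874
       = 7.126437
Step 3: As n -> infinity, f_n increases to f, so by MCT integral(f_n) -> integral(f) = 17.4/2 = 8.7.
Convergence: integral(f_10) = 7.126437 -> 8.7 as n -> infinity


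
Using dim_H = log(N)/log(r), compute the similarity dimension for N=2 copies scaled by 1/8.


For a self-similar set with N copies scaled by 1/r:
dim_H = log(N)/log(r) = log(2)/log(8)
= 0.693147/2.079442
= 0.333333


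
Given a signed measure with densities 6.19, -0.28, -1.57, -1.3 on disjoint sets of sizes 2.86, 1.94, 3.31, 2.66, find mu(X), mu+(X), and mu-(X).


Step 1: Compute signed measure on each set:
  Set 1: 6.19 * 2.86 = 17.7034
  Set 2: -0.28 * 1.94 = -0.5432
  Set 3: -1.57 * 3.31 = -5.1967
  Set 4: -1.3 * 2.66 = -3.458
Step 2: Total signed measure = (17.7034) + (-0.5432) + (-5.1967) + (-3.458)
     = 8.5055
Step 3: Positive part mu+(X) = sum of positive contributions = 17.7034
Step 4: Negative part mu-(X) = |sum of negative contributions| = 9.1979


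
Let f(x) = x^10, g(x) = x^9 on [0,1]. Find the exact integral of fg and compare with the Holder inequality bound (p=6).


Step 1: Exact integral of f*g = integral(x^19, 0, 1) = 1/20
     = 0.05
Step 2: Holder bound with p=6, q=1.2:
  ||f||_p = (integral x^60 dx)^(1/6) = (1/61)^(1/6) = 0.504017
  ||g||_q = (integral x^10.8 dx)^(1/1.2) = (1/11.8)^(1/1.2) = 0.127869
Step 3: Holder bound = ||f||_p * ||g||_q = 0.504017 * 0.127869 = 0.064448
Verification: 0.05 <= 0.064448 (Holder holds)


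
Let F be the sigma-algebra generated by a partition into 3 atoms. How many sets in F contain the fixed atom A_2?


Each element of F is a union of some subset S of the 3 atoms.
The element contains A_2 iff A_2 is in S.
So we count subsets S of {A_1,...,A_3} with A_2 in S: choose freely among the other 2 atoms.
Count = 2^(3-1) = 2^2 = 4.


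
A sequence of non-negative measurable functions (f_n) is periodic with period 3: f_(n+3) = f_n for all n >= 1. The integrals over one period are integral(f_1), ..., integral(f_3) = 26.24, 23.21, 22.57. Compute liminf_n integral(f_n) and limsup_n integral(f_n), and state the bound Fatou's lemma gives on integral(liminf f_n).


The sequence (integral(f_n)) is periodic with period 3, repeating the values 26.24, 23.21, 22.57 indefinitely.
Step 1: For a periodic sequence, every tail (a_m, a_(m+1), ...) contains all 3 period values infinitely often.
Step 2: Hence inf of every tail = min of the period values = min(26.24, 23.21, 22.57) = 22.57.
        liminf_n integral(f_n) = sup over m of (inf of tail from m) = 22.57.
Step 3: Similarly sup of every tail = max of the period values = 26.24.
        limsup_n integral(f_n) = 26.24.
Step 4: Fatou's lemma: integral(liminf_n f_n) <= liminf_n integral(f_n) = 22.57.
        So the integral of the pointwise liminf is at most 22.57.


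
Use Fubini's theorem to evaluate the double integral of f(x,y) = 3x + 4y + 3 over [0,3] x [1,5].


By Fubini, integrate in x first, then y.
Step 1: Fix y, integrate over x in [0,3]:
  integral(3x + 4y + 3, x=0..3)
  = 3*(3^2 - 0^2)/2 + (4y + 3)*(3 - 0)
  = 13.5 + (4y + 3)*3
  = 13.5 + 12y + 9
  = 22.5 + 12y
Step 2: Integrate over y in [1,5]:
  integral(22.5 + 12y, y=1..5)
  = 22.5*4 + 12*(5^2 - 1^2)/2
  = 90 + 144
  = 234


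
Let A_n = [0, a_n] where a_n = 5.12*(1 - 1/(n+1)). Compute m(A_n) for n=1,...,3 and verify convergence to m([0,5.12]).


By continuity of measure from below: if A_n increases to A, then m(A_n) -> m(A).
Here A = [0, 5.12], so m(A) = 5.12
Step 1: a_1 = 5.12*(1 - 1/2) = 2.56, m(A_1) = 2.56
Step 2: a_2 = 5.12*(1 - 1/3) = 3.4133, m(A_2) = 3.4133
Step 3: a_3 = 5.12*(1 - 1/4) = 3.84, m(A_3) = 3.84
Limit: m(A_n) -> m([0,5.12]) = 5.12


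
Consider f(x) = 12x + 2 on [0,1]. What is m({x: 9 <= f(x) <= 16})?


f^(-1)([9, 16]) = {x : 9 <= 12x + 2 <= 16}
Solving: (9 - 2)/12 <= x <= (16 - 2)/12
= [0.583333, 1.166667]
Intersecting with [0,1]: [0.583333, 1]
Measure = 1 - 0.583333 = 0.416667


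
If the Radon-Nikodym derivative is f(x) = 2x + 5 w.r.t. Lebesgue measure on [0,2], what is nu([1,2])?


nu(A) = integral_A (dnu/dmu) dmu = integral_1^2 (2x + 5) dx
Step 1: Antiderivative F(x) = (2/2)x^2 + 5x
Step 2: F(2) = (2/2)*2^2 + 5*2 = 4 + 10 = 14
Step 3: F(1) = (2/2)*1^2 + 5*1 = 1 + 5 = 6
Step 4: nu([1,2]) = F(2) - F(1) = 14 - 6 = 8
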